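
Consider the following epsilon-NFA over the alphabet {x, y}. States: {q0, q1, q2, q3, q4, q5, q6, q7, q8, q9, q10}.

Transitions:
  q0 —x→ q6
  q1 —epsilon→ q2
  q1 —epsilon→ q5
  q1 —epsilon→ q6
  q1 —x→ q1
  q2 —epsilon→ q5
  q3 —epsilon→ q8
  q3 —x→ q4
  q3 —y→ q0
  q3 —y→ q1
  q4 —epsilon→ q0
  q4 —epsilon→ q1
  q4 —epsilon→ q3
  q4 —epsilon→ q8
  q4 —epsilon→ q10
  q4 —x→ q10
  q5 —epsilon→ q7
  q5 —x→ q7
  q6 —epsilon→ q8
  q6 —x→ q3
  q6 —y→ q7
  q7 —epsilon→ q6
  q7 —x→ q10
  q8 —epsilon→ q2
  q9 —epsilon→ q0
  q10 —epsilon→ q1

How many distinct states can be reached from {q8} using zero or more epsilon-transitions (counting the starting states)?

Start with {q8}.
From q8 via epsilon: add q2.
From q2 via epsilon: add q5.
From q5 via epsilon: add q7.
From q7 via epsilon: add q6.
epsilon-closure = {q2, q5, q6, q7, q8}, which has 5 states.

5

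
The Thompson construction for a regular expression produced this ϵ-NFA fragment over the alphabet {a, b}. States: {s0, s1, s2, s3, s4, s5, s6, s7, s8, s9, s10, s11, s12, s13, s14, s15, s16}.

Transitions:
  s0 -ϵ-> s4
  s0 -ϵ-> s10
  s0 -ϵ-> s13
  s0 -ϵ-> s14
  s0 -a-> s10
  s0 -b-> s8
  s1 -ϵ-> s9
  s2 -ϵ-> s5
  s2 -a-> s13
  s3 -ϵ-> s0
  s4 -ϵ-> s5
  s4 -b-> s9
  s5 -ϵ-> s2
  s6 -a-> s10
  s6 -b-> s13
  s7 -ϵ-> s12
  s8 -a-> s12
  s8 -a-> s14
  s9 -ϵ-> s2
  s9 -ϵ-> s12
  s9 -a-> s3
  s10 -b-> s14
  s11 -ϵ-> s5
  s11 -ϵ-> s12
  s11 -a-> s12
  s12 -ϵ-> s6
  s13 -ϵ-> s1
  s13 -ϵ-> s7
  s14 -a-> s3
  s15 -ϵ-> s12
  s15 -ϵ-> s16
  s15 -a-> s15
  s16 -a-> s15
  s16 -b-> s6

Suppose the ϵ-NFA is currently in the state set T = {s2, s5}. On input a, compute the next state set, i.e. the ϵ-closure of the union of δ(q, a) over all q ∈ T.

s2 on a → {s13}.
No a-transition from s5.
Union after reading a: {s13}.
Now take the ϵ-closure:
From s13 via ϵ: add s1, s7.
From s1 via ϵ: add s9.
From s7 via ϵ: add s12.
From s9 via ϵ: add s2.
From s12 via ϵ: add s6.
From s2 via ϵ: add s5.
No new states can be added; the closed set is {s1, s2, s5, s6, s7, s9, s12, s13}.

{s1, s2, s5, s6, s7, s9, s12, s13}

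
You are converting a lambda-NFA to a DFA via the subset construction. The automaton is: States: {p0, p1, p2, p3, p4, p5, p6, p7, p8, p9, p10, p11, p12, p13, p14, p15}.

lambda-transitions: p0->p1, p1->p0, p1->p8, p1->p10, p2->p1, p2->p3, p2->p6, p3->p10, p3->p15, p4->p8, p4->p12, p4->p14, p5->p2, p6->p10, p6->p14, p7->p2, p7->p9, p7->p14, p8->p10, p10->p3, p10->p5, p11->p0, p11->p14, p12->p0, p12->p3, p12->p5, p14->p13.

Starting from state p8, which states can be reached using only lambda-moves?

Start with {p8}.
From p8 via lambda: add p10.
From p10 via lambda: add p3, p5.
From p3 via lambda: add p15.
From p5 via lambda: add p2.
From p2 via lambda: add p1, p6.
From p1 via lambda: add p0.
From p6 via lambda: add p14.
From p14 via lambda: add p13.
No new states can be added; the closed set is {p0, p1, p2, p3, p5, p6, p8, p10, p13, p14, p15}.

{p0, p1, p2, p3, p5, p6, p8, p10, p13, p14, p15}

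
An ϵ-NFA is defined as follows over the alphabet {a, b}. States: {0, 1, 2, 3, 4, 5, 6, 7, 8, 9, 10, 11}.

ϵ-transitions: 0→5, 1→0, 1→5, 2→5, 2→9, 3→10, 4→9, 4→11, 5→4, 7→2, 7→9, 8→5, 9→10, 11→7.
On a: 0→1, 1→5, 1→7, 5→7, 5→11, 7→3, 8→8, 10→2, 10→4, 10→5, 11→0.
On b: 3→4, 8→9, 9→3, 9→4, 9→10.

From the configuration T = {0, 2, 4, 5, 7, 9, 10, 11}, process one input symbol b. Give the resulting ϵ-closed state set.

9 on b → {3, 4, 10}.
No b-transition from 0, 2, 4, 5, 7, 10, 11.
Union after reading b: {3, 4, 10}.
Now take the ϵ-closure:
From 4 via ϵ: add 9, 11.
From 11 via ϵ: add 7.
From 7 via ϵ: add 2.
From 2 via ϵ: add 5.
No new states can be added; the closed set is {2, 3, 4, 5, 7, 9, 10, 11}.

{2, 3, 4, 5, 7, 9, 10, 11}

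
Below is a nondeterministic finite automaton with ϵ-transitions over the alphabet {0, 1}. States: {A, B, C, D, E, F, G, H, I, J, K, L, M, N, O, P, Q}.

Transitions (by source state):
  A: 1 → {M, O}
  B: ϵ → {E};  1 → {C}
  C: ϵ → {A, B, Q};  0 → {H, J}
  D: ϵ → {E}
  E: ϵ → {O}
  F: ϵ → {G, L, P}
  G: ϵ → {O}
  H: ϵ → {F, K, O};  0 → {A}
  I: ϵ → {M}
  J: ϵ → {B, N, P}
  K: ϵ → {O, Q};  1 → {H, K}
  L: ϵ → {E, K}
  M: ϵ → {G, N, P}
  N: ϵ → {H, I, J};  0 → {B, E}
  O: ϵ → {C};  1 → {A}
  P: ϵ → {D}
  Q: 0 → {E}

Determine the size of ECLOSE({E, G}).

7

Start with {E, G}.
From E via ϵ: add O.
From O via ϵ: add C.
From C via ϵ: add A, B, Q.
ϵ-closure = {A, B, C, E, G, O, Q}, which has 7 states.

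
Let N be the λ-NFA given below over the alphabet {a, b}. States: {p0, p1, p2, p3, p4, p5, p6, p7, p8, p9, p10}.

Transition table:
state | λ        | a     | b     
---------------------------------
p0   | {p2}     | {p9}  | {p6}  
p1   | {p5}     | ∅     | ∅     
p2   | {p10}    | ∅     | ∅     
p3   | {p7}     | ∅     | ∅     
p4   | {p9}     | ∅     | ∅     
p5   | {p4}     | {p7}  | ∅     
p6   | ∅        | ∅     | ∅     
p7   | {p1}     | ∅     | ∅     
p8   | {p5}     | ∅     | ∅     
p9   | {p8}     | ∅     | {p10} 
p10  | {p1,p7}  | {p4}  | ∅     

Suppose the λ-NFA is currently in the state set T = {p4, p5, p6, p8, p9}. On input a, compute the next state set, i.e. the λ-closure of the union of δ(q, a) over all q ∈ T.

p5 on a → {p7}.
No a-transition from p4, p6, p8, p9.
Union after reading a: {p7}.
Now take the λ-closure:
From p7 via λ: add p1.
From p1 via λ: add p5.
From p5 via λ: add p4.
From p4 via λ: add p9.
From p9 via λ: add p8.
No new states can be added; the closed set is {p1, p4, p5, p7, p8, p9}.

{p1, p4, p5, p7, p8, p9}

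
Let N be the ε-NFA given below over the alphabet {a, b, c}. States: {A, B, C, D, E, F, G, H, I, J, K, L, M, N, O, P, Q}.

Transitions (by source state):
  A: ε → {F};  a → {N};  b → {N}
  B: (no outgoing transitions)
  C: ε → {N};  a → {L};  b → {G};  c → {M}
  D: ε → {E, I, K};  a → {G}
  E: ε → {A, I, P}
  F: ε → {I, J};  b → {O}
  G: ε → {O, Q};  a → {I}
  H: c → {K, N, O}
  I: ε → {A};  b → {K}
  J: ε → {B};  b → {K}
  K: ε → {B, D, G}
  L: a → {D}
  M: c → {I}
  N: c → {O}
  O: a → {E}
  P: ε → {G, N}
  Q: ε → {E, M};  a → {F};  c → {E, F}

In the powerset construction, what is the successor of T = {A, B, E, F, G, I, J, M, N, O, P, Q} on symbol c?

{A, B, E, F, G, I, J, M, N, O, P, Q}

M on c → {I}.
N on c → {O}.
Q on c → {E, F}.
No c-transition from A, B, E, F, G, I, J, O, P.
Union after reading c: {E, F, I, O}.
Now take the ε-closure:
From E via ε: add A, P.
From F via ε: add J.
From J via ε: add B.
From P via ε: add G, N.
From G via ε: add Q.
From Q via ε: add M.
No new states can be added; the closed set is {A, B, E, F, G, I, J, M, N, O, P, Q}.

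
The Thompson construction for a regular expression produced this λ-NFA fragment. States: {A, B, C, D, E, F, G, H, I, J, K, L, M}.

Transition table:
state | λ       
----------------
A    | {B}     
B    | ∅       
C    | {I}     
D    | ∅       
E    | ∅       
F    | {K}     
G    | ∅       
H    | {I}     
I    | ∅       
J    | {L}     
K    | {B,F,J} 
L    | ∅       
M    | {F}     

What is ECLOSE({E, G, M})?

{B, E, F, G, J, K, L, M}

Start with {E, G, M}.
From M via λ: add F.
From F via λ: add K.
From K via λ: add B, J.
From J via λ: add L.
No new states can be added; the closed set is {B, E, F, G, J, K, L, M}.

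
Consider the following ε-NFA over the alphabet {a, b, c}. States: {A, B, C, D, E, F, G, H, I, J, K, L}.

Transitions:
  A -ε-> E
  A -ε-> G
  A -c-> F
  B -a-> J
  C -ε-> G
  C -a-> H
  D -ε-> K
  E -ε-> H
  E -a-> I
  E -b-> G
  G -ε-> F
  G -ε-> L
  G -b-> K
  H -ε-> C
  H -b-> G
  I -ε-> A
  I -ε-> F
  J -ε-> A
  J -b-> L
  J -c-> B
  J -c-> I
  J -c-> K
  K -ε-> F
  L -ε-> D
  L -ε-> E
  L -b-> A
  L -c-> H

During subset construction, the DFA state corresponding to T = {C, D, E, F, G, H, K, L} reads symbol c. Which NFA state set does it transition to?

{C, D, E, F, G, H, K, L}

L on c → {H}.
No c-transition from C, D, E, F, G, H, K.
Union after reading c: {H}.
Now take the ε-closure:
From H via ε: add C.
From C via ε: add G.
From G via ε: add F, L.
From L via ε: add D, E.
From D via ε: add K.
No new states can be added; the closed set is {C, D, E, F, G, H, K, L}.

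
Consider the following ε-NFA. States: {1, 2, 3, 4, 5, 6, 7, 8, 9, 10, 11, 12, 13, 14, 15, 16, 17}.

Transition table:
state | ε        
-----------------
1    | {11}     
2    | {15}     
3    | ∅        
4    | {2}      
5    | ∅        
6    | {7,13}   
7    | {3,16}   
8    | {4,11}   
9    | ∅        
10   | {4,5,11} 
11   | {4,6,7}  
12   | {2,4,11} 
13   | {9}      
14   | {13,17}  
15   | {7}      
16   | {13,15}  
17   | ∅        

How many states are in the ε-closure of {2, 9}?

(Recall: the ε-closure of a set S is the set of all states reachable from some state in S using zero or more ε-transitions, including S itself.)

Start with {2, 9}.
From 2 via ε: add 15.
From 15 via ε: add 7.
From 7 via ε: add 3, 16.
From 16 via ε: add 13.
ε-closure = {2, 3, 7, 9, 13, 15, 16}, which has 7 states.

7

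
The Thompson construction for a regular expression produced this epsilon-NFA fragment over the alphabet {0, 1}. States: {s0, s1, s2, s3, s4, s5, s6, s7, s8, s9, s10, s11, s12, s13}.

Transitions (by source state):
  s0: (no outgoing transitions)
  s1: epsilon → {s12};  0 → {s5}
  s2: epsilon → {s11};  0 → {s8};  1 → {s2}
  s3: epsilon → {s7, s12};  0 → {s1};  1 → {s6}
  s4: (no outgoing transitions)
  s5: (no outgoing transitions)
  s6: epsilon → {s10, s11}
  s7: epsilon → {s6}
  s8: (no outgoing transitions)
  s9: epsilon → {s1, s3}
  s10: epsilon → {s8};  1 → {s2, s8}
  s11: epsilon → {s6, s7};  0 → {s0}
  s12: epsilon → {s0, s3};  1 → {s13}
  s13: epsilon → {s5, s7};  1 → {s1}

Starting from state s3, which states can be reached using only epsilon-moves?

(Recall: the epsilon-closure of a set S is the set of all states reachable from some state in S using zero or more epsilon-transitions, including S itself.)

{s0, s3, s6, s7, s8, s10, s11, s12}

Start with {s3}.
From s3 via epsilon: add s7, s12.
From s7 via epsilon: add s6.
From s12 via epsilon: add s0.
From s6 via epsilon: add s10, s11.
From s10 via epsilon: add s8.
No new states can be added; the closed set is {s0, s3, s6, s7, s8, s10, s11, s12}.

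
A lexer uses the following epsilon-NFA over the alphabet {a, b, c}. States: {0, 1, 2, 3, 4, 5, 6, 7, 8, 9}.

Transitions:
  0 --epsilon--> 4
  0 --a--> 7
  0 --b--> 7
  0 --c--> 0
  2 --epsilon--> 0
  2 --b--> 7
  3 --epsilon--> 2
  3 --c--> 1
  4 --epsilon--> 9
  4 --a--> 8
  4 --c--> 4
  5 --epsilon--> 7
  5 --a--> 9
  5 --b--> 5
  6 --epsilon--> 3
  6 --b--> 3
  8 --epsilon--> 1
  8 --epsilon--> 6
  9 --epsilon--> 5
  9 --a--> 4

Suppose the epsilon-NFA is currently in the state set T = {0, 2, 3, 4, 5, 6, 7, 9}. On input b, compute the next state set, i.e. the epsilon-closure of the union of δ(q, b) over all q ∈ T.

0 on b → {7}.
2 on b → {7}.
5 on b → {5}.
6 on b → {3}.
No b-transition from 3, 4, 7, 9.
Union after reading b: {3, 5, 7}.
Now take the epsilon-closure:
From 3 via epsilon: add 2.
From 2 via epsilon: add 0.
From 0 via epsilon: add 4.
From 4 via epsilon: add 9.
No new states can be added; the closed set is {0, 2, 3, 4, 5, 7, 9}.

{0, 2, 3, 4, 5, 7, 9}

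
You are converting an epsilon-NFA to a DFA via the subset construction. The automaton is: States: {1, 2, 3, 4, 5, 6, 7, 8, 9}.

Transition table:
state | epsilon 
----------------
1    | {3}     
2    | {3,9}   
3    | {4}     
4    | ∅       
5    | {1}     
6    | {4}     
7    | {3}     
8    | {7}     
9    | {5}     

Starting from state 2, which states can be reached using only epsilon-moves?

{1, 2, 3, 4, 5, 9}

Start with {2}.
From 2 via epsilon: add 3, 9.
From 3 via epsilon: add 4.
From 9 via epsilon: add 5.
From 5 via epsilon: add 1.
No new states can be added; the closed set is {1, 2, 3, 4, 5, 9}.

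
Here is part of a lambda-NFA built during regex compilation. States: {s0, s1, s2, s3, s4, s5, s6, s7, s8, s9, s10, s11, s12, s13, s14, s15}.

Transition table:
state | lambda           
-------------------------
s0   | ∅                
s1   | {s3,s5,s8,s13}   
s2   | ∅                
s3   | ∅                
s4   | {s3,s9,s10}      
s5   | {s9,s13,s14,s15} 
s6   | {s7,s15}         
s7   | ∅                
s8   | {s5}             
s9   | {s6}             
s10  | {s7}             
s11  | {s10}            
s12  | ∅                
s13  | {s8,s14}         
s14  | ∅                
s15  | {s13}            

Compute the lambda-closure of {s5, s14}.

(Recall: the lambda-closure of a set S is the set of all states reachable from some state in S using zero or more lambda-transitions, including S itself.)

Start with {s5, s14}.
From s5 via lambda: add s9, s13, s15.
From s9 via lambda: add s6.
From s13 via lambda: add s8.
From s6 via lambda: add s7.
No new states can be added; the closed set is {s5, s6, s7, s8, s9, s13, s14, s15}.

{s5, s6, s7, s8, s9, s13, s14, s15}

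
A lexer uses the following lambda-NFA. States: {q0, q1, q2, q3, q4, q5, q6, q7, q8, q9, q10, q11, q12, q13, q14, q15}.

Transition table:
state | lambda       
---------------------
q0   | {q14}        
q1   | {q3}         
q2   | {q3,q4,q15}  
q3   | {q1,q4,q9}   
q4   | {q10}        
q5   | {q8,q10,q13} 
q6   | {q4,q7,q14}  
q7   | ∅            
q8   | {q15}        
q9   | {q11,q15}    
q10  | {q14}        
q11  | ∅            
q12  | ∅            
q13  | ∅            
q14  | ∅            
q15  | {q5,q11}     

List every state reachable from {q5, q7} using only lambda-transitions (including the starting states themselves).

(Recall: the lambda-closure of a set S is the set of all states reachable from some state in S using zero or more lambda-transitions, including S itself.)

Start with {q5, q7}.
From q5 via lambda: add q8, q10, q13.
From q8 via lambda: add q15.
From q10 via lambda: add q14.
From q15 via lambda: add q11.
No new states can be added; the closed set is {q5, q7, q8, q10, q11, q13, q14, q15}.

{q5, q7, q8, q10, q11, q13, q14, q15}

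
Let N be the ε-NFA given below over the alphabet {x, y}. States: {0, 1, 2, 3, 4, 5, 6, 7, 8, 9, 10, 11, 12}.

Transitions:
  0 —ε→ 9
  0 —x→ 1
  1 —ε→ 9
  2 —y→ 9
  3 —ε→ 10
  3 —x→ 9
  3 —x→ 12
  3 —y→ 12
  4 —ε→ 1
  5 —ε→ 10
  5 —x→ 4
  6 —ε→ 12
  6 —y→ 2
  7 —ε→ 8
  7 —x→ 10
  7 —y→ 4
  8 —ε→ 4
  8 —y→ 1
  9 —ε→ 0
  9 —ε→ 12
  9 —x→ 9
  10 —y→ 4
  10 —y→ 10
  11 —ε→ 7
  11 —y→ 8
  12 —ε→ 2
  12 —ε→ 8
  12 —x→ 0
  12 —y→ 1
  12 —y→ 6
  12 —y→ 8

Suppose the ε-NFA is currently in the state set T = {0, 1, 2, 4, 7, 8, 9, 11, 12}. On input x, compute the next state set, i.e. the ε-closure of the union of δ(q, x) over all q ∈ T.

0 on x → {1}.
7 on x → {10}.
9 on x → {9}.
12 on x → {0}.
No x-transition from 1, 2, 4, 8, 11.
Union after reading x: {0, 1, 9, 10}.
Now take the ε-closure:
From 9 via ε: add 12.
From 12 via ε: add 2, 8.
From 8 via ε: add 4.
No new states can be added; the closed set is {0, 1, 2, 4, 8, 9, 10, 12}.

{0, 1, 2, 4, 8, 9, 10, 12}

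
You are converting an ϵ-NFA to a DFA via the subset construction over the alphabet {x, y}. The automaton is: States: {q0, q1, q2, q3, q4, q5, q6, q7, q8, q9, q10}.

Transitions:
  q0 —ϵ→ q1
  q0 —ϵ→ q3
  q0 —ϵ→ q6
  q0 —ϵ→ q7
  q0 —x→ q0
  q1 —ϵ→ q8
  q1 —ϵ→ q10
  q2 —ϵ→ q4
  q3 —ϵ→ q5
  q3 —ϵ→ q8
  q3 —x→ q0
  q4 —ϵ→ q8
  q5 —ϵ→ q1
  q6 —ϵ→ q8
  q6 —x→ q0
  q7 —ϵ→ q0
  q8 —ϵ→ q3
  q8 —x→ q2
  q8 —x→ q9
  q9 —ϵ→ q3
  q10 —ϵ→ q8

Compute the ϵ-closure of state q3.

Start with {q3}.
From q3 via ϵ: add q5, q8.
From q5 via ϵ: add q1.
From q1 via ϵ: add q10.
No new states can be added; the closed set is {q1, q3, q5, q8, q10}.

{q1, q3, q5, q8, q10}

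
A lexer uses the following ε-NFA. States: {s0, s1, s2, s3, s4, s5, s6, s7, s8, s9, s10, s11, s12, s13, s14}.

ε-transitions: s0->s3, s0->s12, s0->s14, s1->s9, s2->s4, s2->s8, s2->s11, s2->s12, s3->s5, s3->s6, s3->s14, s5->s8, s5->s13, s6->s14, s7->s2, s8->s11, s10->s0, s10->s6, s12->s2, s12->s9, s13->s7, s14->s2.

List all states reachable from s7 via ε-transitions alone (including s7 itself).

{s2, s4, s7, s8, s9, s11, s12}

Start with {s7}.
From s7 via ε: add s2.
From s2 via ε: add s4, s8, s11, s12.
From s12 via ε: add s9.
No new states can be added; the closed set is {s2, s4, s7, s8, s9, s11, s12}.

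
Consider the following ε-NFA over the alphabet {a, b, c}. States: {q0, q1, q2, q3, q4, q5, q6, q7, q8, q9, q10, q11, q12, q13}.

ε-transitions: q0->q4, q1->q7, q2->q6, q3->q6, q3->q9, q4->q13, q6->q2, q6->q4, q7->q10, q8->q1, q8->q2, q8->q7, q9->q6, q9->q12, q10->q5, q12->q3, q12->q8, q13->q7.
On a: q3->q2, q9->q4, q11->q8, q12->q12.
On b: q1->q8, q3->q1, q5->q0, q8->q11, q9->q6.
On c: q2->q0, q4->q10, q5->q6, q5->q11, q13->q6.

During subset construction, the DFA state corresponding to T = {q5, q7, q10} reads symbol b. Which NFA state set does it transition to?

q5 on b → {q0}.
No b-transition from q7, q10.
Union after reading b: {q0}.
Now take the ε-closure:
From q0 via ε: add q4.
From q4 via ε: add q13.
From q13 via ε: add q7.
From q7 via ε: add q10.
From q10 via ε: add q5.
No new states can be added; the closed set is {q0, q4, q5, q7, q10, q13}.

{q0, q4, q5, q7, q10, q13}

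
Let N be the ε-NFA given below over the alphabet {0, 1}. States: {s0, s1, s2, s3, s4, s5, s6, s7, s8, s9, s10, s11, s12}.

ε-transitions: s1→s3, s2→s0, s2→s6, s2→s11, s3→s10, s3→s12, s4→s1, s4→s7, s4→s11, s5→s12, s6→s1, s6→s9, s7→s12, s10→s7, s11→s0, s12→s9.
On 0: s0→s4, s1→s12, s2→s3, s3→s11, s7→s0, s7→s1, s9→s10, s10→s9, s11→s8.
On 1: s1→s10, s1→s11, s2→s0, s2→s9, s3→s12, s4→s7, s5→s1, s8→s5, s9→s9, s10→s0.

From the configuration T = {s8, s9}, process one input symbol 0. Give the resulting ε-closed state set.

s9 on 0 → {s10}.
No 0-transition from s8.
Union after reading 0: {s10}.
Now take the ε-closure:
From s10 via ε: add s7.
From s7 via ε: add s12.
From s12 via ε: add s9.
No new states can be added; the closed set is {s7, s9, s10, s12}.

{s7, s9, s10, s12}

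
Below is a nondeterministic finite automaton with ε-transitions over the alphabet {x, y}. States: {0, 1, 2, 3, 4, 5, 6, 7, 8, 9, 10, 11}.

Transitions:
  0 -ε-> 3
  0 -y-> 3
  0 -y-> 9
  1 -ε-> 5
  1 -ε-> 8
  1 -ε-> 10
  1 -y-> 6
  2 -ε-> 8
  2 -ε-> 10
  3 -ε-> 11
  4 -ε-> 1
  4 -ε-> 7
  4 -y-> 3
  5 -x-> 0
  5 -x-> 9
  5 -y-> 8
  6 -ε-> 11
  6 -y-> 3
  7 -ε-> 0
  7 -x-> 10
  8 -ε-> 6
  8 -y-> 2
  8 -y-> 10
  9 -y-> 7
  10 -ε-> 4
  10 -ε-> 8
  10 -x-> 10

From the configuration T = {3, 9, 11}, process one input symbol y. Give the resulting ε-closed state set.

{0, 3, 7, 11}

9 on y → {7}.
No y-transition from 3, 11.
Union after reading y: {7}.
Now take the ε-closure:
From 7 via ε: add 0.
From 0 via ε: add 3.
From 3 via ε: add 11.
No new states can be added; the closed set is {0, 3, 7, 11}.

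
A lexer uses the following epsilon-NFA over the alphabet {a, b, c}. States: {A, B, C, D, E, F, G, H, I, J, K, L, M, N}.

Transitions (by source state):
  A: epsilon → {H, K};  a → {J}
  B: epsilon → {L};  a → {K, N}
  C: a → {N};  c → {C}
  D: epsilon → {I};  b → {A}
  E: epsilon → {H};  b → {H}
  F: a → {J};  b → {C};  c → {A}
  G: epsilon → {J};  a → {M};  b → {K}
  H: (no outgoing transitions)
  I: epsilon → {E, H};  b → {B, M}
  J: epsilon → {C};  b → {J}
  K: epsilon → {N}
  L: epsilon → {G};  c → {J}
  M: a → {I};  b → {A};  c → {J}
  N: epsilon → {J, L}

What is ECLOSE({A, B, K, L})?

Start with {A, B, K, L}.
From A via epsilon: add H.
From K via epsilon: add N.
From L via epsilon: add G.
From G via epsilon: add J.
From J via epsilon: add C.
No new states can be added; the closed set is {A, B, C, G, H, J, K, L, N}.

{A, B, C, G, H, J, K, L, N}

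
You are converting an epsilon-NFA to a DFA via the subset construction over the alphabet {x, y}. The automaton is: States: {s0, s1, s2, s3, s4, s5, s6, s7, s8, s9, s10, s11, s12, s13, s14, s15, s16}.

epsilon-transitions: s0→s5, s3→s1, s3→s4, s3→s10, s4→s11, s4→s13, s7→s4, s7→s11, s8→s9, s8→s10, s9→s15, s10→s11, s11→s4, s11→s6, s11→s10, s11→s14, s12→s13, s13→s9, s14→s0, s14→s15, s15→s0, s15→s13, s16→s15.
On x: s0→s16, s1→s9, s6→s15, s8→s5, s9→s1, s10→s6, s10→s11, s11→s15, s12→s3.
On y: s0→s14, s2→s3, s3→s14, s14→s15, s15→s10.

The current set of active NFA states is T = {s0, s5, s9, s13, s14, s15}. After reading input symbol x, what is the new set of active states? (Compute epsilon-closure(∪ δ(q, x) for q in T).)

{s0, s1, s5, s9, s13, s15, s16}

s0 on x → {s16}.
s9 on x → {s1}.
No x-transition from s5, s13, s14, s15.
Union after reading x: {s1, s16}.
Now take the epsilon-closure:
From s16 via epsilon: add s15.
From s15 via epsilon: add s0, s13.
From s0 via epsilon: add s5.
From s13 via epsilon: add s9.
No new states can be added; the closed set is {s0, s1, s5, s9, s13, s15, s16}.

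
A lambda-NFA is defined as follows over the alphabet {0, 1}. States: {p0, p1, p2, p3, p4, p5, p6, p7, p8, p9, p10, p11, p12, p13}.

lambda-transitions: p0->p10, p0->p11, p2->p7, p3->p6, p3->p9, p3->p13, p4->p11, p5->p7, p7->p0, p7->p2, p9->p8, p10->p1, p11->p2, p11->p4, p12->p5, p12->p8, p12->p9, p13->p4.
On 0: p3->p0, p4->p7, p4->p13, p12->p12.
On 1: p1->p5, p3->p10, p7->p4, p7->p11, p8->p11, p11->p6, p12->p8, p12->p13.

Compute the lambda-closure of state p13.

Start with {p13}.
From p13 via lambda: add p4.
From p4 via lambda: add p11.
From p11 via lambda: add p2.
From p2 via lambda: add p7.
From p7 via lambda: add p0.
From p0 via lambda: add p10.
From p10 via lambda: add p1.
No new states can be added; the closed set is {p0, p1, p2, p4, p7, p10, p11, p13}.

{p0, p1, p2, p4, p7, p10, p11, p13}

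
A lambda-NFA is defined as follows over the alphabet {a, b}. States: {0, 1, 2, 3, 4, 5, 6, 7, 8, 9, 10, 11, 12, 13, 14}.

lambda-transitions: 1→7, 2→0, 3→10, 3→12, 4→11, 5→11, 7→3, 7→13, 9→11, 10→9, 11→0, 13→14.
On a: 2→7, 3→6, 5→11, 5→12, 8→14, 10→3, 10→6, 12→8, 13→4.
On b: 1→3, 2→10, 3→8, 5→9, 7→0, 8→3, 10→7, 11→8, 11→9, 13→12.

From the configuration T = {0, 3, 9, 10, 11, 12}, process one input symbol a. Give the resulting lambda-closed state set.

3 on a → {6}.
10 on a → {3, 6}.
12 on a → {8}.
No a-transition from 0, 9, 11.
Union after reading a: {3, 6, 8}.
Now take the lambda-closure:
From 3 via lambda: add 10, 12.
From 10 via lambda: add 9.
From 9 via lambda: add 11.
From 11 via lambda: add 0.
No new states can be added; the closed set is {0, 3, 6, 8, 9, 10, 11, 12}.

{0, 3, 6, 8, 9, 10, 11, 12}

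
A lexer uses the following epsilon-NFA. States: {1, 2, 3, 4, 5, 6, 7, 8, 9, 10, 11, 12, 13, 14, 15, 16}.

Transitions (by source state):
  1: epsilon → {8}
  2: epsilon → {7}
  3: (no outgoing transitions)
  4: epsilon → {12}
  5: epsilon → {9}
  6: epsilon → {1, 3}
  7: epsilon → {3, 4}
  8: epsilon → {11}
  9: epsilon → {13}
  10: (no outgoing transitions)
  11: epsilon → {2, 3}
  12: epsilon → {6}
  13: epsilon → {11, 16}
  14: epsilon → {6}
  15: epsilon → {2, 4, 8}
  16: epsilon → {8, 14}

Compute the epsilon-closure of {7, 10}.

{1, 2, 3, 4, 6, 7, 8, 10, 11, 12}

Start with {7, 10}.
From 7 via epsilon: add 3, 4.
From 4 via epsilon: add 12.
From 12 via epsilon: add 6.
From 6 via epsilon: add 1.
From 1 via epsilon: add 8.
From 8 via epsilon: add 11.
From 11 via epsilon: add 2.
No new states can be added; the closed set is {1, 2, 3, 4, 6, 7, 8, 10, 11, 12}.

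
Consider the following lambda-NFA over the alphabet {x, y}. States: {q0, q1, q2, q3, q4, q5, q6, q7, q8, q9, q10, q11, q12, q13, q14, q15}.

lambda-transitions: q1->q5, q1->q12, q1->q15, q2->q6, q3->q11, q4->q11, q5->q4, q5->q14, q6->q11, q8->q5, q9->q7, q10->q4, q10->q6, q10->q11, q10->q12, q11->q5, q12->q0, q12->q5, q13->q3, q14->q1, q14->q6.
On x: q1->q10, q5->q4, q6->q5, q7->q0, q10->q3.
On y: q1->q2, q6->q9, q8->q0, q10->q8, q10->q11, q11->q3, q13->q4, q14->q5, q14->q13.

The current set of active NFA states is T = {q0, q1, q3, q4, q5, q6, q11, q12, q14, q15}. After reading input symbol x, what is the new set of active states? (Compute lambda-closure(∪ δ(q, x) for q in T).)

{q0, q1, q4, q5, q6, q10, q11, q12, q14, q15}

q1 on x → {q10}.
q5 on x → {q4}.
q6 on x → {q5}.
No x-transition from q0, q3, q4, q11, q12, q14, q15.
Union after reading x: {q4, q5, q10}.
Now take the lambda-closure:
From q4 via lambda: add q11.
From q5 via lambda: add q14.
From q10 via lambda: add q6, q12.
From q12 via lambda: add q0.
From q14 via lambda: add q1.
From q1 via lambda: add q15.
No new states can be added; the closed set is {q0, q1, q4, q5, q6, q10, q11, q12, q14, q15}.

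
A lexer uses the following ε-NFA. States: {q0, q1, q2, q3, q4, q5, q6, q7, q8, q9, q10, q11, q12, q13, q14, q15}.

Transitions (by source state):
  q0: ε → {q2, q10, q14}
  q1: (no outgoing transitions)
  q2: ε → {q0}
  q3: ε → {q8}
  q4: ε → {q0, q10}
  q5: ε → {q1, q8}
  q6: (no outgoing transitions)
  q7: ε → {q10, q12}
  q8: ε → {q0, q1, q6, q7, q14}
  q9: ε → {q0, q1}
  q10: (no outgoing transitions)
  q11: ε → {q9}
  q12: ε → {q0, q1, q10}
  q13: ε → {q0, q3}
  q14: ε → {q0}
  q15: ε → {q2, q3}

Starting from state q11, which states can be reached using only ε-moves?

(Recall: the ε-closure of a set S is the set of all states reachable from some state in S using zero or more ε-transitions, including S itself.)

{q0, q1, q2, q9, q10, q11, q14}

Start with {q11}.
From q11 via ε: add q9.
From q9 via ε: add q0, q1.
From q0 via ε: add q2, q10, q14.
No new states can be added; the closed set is {q0, q1, q2, q9, q10, q11, q14}.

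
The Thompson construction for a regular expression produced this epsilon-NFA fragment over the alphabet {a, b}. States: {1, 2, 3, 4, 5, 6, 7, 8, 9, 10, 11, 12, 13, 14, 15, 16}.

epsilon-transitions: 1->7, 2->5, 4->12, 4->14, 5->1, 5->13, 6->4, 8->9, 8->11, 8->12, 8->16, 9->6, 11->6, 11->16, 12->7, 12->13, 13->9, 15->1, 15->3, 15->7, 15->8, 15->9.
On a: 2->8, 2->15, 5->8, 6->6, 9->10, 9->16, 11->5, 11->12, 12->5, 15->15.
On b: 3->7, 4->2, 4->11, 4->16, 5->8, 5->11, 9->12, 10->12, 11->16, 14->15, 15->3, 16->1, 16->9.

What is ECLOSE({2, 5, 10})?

{1, 2, 4, 5, 6, 7, 9, 10, 12, 13, 14}

Start with {2, 5, 10}.
From 5 via epsilon: add 1, 13.
From 1 via epsilon: add 7.
From 13 via epsilon: add 9.
From 9 via epsilon: add 6.
From 6 via epsilon: add 4.
From 4 via epsilon: add 12, 14.
No new states can be added; the closed set is {1, 2, 4, 5, 6, 7, 9, 10, 12, 13, 14}.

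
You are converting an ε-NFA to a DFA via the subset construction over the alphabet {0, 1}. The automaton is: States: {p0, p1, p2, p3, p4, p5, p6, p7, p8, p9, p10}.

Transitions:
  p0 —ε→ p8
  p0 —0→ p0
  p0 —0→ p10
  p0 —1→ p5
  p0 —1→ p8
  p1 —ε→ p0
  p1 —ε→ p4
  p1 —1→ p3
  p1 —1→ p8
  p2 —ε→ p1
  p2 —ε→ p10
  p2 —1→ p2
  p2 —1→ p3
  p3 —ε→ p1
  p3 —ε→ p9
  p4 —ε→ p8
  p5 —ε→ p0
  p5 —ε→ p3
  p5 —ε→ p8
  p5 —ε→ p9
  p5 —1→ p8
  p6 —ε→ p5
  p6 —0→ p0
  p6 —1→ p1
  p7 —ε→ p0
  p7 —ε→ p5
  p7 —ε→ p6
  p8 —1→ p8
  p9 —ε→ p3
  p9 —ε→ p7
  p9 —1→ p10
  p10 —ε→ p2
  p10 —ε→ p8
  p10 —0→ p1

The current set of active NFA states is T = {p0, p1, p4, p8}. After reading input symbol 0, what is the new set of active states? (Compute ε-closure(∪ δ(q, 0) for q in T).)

p0 on 0 → {p0, p10}.
No 0-transition from p1, p4, p8.
Union after reading 0: {p0, p10}.
Now take the ε-closure:
From p0 via ε: add p8.
From p10 via ε: add p2.
From p2 via ε: add p1.
From p1 via ε: add p4.
No new states can be added; the closed set is {p0, p1, p2, p4, p8, p10}.

{p0, p1, p2, p4, p8, p10}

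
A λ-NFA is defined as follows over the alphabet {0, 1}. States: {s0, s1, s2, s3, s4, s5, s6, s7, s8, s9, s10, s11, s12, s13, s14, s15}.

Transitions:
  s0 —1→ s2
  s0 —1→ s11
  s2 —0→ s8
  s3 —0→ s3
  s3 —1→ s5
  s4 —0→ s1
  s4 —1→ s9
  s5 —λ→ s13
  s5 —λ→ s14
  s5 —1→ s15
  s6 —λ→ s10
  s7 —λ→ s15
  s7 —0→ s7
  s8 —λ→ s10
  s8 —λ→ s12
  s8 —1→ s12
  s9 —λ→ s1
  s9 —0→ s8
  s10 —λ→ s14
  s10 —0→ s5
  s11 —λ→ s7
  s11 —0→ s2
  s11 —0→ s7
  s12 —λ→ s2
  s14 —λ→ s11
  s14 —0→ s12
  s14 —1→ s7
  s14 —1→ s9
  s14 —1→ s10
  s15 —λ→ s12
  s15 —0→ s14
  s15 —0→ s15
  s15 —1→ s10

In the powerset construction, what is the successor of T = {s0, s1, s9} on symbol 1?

s0 on 1 → {s2, s11}.
No 1-transition from s1, s9.
Union after reading 1: {s2, s11}.
Now take the λ-closure:
From s11 via λ: add s7.
From s7 via λ: add s15.
From s15 via λ: add s12.
No new states can be added; the closed set is {s2, s7, s11, s12, s15}.

{s2, s7, s11, s12, s15}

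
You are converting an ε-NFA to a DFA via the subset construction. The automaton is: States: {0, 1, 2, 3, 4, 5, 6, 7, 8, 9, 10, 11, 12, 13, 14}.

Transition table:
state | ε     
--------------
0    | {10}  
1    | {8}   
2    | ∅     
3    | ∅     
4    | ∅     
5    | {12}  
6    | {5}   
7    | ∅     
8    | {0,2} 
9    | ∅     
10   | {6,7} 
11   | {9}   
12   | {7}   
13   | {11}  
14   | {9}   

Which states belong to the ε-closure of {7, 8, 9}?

{0, 2, 5, 6, 7, 8, 9, 10, 12}

Start with {7, 8, 9}.
From 8 via ε: add 0, 2.
From 0 via ε: add 10.
From 10 via ε: add 6.
From 6 via ε: add 5.
From 5 via ε: add 12.
No new states can be added; the closed set is {0, 2, 5, 6, 7, 8, 9, 10, 12}.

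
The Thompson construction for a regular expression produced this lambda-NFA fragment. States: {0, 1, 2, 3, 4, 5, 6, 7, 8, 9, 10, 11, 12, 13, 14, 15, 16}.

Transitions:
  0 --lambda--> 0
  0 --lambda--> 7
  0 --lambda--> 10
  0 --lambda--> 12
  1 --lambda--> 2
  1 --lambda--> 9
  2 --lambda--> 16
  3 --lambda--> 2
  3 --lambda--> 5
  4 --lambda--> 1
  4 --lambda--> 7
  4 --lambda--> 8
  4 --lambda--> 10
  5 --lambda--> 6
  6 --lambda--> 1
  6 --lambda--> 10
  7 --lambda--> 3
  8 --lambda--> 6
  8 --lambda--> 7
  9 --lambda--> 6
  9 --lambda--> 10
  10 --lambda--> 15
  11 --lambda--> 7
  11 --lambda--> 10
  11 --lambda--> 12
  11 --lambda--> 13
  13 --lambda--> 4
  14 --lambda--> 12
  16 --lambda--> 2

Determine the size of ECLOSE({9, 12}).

8

Start with {9, 12}.
From 9 via lambda: add 6, 10.
From 6 via lambda: add 1.
From 10 via lambda: add 15.
From 1 via lambda: add 2.
From 2 via lambda: add 16.
lambda-closure = {1, 2, 6, 9, 10, 12, 15, 16}, which has 8 states.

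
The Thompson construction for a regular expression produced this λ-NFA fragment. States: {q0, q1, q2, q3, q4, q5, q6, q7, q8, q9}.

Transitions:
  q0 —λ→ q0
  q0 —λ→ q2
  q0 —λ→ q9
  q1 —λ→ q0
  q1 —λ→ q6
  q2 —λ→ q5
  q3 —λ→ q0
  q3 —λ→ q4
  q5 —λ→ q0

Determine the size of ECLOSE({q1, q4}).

7

Start with {q1, q4}.
From q1 via λ: add q0, q6.
From q0 via λ: add q2, q9.
From q2 via λ: add q5.
λ-closure = {q0, q1, q2, q4, q5, q6, q9}, which has 7 states.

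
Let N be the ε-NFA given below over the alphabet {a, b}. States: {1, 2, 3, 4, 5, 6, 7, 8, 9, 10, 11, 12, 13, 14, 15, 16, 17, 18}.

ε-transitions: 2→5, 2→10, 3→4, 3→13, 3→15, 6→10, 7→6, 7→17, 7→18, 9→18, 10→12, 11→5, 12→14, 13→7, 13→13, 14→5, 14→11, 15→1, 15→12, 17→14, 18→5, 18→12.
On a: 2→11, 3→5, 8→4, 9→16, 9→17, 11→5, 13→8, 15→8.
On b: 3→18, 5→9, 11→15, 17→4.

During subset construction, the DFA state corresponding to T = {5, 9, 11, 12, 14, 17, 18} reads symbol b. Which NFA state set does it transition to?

{1, 4, 5, 9, 11, 12, 14, 15, 18}

5 on b → {9}.
11 on b → {15}.
17 on b → {4}.
No b-transition from 9, 12, 14, 18.
Union after reading b: {4, 9, 15}.
Now take the ε-closure:
From 9 via ε: add 18.
From 15 via ε: add 1, 12.
From 12 via ε: add 14.
From 18 via ε: add 5.
From 14 via ε: add 11.
No new states can be added; the closed set is {1, 4, 5, 9, 11, 12, 14, 15, 18}.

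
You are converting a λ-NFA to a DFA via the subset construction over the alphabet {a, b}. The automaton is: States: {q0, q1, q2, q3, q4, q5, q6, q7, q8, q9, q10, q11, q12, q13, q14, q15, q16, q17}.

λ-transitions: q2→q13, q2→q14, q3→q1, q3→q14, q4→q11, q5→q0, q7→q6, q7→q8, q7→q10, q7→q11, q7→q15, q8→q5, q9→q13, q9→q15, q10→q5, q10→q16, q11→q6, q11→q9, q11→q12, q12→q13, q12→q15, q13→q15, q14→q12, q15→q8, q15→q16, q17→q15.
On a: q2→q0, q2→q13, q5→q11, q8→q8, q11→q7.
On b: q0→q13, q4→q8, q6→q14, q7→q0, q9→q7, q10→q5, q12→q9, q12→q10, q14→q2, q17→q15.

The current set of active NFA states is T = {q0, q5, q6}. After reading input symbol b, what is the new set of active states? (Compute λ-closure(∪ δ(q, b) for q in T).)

{q0, q5, q8, q12, q13, q14, q15, q16}

q0 on b → {q13}.
q6 on b → {q14}.
No b-transition from q5.
Union after reading b: {q13, q14}.
Now take the λ-closure:
From q13 via λ: add q15.
From q14 via λ: add q12.
From q15 via λ: add q8, q16.
From q8 via λ: add q5.
From q5 via λ: add q0.
No new states can be added; the closed set is {q0, q5, q8, q12, q13, q14, q15, q16}.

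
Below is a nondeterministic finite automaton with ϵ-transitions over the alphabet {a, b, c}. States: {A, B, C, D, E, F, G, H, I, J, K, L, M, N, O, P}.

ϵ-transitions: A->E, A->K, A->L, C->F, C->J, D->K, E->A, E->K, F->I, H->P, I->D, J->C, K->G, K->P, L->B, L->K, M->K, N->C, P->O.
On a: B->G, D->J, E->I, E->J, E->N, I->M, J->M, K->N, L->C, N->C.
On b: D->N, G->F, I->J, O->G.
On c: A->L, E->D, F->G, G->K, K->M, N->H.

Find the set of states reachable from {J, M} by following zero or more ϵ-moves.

{C, D, F, G, I, J, K, M, O, P}

Start with {J, M}.
From J via ϵ: add C.
From M via ϵ: add K.
From C via ϵ: add F.
From K via ϵ: add G, P.
From F via ϵ: add I.
From P via ϵ: add O.
From I via ϵ: add D.
No new states can be added; the closed set is {C, D, F, G, I, J, K, M, O, P}.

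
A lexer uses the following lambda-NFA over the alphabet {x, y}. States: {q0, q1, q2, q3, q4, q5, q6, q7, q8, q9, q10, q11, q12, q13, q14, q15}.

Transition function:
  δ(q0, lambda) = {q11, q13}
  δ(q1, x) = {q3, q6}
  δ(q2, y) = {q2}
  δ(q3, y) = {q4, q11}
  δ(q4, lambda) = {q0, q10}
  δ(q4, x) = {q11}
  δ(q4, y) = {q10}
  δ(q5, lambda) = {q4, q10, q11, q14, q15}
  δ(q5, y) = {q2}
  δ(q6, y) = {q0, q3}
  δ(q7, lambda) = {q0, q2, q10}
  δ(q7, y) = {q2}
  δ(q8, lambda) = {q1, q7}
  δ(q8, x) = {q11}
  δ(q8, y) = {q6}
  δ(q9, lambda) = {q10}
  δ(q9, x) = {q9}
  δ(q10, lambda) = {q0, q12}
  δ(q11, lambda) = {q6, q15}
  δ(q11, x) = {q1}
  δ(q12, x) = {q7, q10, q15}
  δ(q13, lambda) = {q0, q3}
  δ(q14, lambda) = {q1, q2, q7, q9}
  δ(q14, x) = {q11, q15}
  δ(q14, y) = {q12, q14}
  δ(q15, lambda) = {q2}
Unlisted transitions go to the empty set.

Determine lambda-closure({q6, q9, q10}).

{q0, q2, q3, q6, q9, q10, q11, q12, q13, q15}

Start with {q6, q9, q10}.
From q10 via lambda: add q0, q12.
From q0 via lambda: add q11, q13.
From q11 via lambda: add q15.
From q13 via lambda: add q3.
From q15 via lambda: add q2.
No new states can be added; the closed set is {q0, q2, q3, q6, q9, q10, q11, q12, q13, q15}.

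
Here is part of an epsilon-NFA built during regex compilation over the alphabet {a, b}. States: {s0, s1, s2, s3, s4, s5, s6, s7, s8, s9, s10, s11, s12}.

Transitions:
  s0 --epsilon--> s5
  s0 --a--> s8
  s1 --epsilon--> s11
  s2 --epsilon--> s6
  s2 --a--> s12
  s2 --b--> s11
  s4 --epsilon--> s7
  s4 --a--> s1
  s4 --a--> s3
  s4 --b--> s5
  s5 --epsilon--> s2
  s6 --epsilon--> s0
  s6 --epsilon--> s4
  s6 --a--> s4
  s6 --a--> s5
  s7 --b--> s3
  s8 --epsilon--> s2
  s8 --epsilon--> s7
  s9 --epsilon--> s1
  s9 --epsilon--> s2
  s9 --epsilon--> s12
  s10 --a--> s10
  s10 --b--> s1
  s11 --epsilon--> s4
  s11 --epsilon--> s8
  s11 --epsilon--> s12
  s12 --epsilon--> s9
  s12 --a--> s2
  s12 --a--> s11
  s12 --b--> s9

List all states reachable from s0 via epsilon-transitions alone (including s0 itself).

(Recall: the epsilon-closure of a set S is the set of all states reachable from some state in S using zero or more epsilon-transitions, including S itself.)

Start with {s0}.
From s0 via epsilon: add s5.
From s5 via epsilon: add s2.
From s2 via epsilon: add s6.
From s6 via epsilon: add s4.
From s4 via epsilon: add s7.
No new states can be added; the closed set is {s0, s2, s4, s5, s6, s7}.

{s0, s2, s4, s5, s6, s7}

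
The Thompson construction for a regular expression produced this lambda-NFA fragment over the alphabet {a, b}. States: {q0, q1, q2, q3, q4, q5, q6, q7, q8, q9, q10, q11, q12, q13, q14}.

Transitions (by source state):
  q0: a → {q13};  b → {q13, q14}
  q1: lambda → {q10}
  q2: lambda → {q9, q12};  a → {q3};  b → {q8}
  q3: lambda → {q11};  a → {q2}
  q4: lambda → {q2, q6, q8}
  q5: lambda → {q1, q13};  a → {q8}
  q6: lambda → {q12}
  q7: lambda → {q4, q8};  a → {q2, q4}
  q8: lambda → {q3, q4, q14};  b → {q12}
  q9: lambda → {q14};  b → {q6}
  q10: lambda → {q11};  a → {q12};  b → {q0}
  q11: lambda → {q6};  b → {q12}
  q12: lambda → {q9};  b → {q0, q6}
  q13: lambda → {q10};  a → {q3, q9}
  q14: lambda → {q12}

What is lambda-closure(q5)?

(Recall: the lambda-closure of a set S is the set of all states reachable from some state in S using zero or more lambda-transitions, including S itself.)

{q1, q5, q6, q9, q10, q11, q12, q13, q14}

Start with {q5}.
From q5 via lambda: add q1, q13.
From q1 via lambda: add q10.
From q10 via lambda: add q11.
From q11 via lambda: add q6.
From q6 via lambda: add q12.
From q12 via lambda: add q9.
From q9 via lambda: add q14.
No new states can be added; the closed set is {q1, q5, q6, q9, q10, q11, q12, q13, q14}.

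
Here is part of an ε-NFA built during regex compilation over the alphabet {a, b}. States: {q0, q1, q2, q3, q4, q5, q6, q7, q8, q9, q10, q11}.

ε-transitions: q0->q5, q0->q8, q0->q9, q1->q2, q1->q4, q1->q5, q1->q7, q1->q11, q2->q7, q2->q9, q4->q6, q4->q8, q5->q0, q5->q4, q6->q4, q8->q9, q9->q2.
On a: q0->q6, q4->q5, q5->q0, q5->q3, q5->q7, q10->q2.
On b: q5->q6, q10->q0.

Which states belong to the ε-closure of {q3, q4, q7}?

Start with {q3, q4, q7}.
From q4 via ε: add q6, q8.
From q8 via ε: add q9.
From q9 via ε: add q2.
No new states can be added; the closed set is {q2, q3, q4, q6, q7, q8, q9}.

{q2, q3, q4, q6, q7, q8, q9}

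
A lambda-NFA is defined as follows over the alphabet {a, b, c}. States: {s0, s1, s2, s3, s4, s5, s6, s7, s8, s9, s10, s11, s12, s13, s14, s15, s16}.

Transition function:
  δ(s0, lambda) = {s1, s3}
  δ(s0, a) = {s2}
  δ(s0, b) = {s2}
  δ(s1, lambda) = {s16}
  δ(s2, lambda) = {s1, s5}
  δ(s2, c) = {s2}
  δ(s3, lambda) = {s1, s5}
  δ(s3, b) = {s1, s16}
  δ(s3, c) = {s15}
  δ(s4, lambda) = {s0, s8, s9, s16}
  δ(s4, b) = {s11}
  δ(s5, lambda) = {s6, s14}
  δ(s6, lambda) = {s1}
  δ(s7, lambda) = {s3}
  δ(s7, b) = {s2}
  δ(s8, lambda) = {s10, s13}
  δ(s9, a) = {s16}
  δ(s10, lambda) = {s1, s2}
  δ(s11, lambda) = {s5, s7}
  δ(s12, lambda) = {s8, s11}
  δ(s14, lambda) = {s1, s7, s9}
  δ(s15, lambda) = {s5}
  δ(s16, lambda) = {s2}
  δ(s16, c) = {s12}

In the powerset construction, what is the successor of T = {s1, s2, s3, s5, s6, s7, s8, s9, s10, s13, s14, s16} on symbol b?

s3 on b → {s1, s16}.
s7 on b → {s2}.
No b-transition from s1, s2, s5, s6, s8, s9, s10, s13, s14, s16.
Union after reading b: {s1, s2, s16}.
Now take the lambda-closure:
From s2 via lambda: add s5.
From s5 via lambda: add s6, s14.
From s14 via lambda: add s7, s9.
From s7 via lambda: add s3.
No new states can be added; the closed set is {s1, s2, s3, s5, s6, s7, s9, s14, s16}.

{s1, s2, s3, s5, s6, s7, s9, s14, s16}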